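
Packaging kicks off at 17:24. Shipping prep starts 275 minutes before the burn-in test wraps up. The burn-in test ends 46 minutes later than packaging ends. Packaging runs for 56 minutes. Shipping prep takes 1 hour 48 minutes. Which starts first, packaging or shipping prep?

Packaging ends at 17:24 + 56 min = 18:20.
The burn-in test ends at 18:20 + 46 min = 19:06.
Shipping prep starts at 19:06 − 275 min = 14:31.
Packaging starts at 17:24 and shipping prep starts at 14:31, so shipping prep is first.

shipping prep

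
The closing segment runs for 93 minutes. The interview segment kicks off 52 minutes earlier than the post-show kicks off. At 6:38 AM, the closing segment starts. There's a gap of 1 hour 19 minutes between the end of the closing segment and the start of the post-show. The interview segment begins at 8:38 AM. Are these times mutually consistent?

Yes

The closing segment ends at 6:38 AM + 93 min = 8:11 AM.
The post-show starts at 8:11 AM + 79 min = 9:30 AM.
The interview segment starts at 9:30 AM − 52 min = 8:38 AM.
That matches the stated 8:38 AM, so the schedule is consistent.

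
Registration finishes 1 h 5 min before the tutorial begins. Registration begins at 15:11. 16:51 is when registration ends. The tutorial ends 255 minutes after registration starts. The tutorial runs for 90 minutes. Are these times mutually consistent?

Yes

The tutorial ends at 15:11 + 255 min = 19:26.
The tutorial starts at 19:26 − 90 min = 17:56.
Registration ends at 17:56 − 65 min = 16:51.
That matches the stated 16:51, so the schedule is consistent.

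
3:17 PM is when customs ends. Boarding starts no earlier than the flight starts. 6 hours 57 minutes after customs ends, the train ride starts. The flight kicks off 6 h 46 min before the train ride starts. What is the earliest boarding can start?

3:28 PM

The train ride starts at 3:17 PM + 417 min = 10:14 PM.
The flight starts at 10:14 PM − 406 min = 3:28 PM.
Boarding is bounded by the flight, so the earliest it can start is 3:28 PM.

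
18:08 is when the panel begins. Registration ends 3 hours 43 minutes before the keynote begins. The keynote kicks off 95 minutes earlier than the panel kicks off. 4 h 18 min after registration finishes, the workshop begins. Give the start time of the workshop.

17:08

The keynote starts at 18:08 − 95 min = 16:33.
Registration ends at 16:33 − 223 min = 12:50.
The workshop starts at 12:50 + 258 min = 17:08.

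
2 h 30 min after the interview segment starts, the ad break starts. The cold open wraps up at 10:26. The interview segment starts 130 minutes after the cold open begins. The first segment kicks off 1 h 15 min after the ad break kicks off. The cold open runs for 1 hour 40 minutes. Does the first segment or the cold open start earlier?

the cold open

The cold open starts at 10:26 − 100 min = 08:46.
The interview segment starts at 08:46 + 130 min = 10:56.
The ad break starts at 10:56 + 150 min = 13:26.
The first segment starts at 13:26 + 75 min = 14:41.
The first segment starts at 14:41 and the cold open starts at 08:46, so the cold open is first.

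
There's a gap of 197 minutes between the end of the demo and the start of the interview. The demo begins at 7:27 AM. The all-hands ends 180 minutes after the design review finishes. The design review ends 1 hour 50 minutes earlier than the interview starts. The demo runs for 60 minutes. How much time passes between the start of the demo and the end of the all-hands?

The demo ends at 7:27 AM + 60 min = 8:27 AM.
The interview starts at 8:27 AM + 197 min = 11:44 AM.
The design review ends at 11:44 AM − 110 min = 9:54 AM.
The all-hands ends at 9:54 AM + 180 min = 12:54 PM.
From 7:27 AM to 12:54 PM is 5 h 27 min.

5 h 27 min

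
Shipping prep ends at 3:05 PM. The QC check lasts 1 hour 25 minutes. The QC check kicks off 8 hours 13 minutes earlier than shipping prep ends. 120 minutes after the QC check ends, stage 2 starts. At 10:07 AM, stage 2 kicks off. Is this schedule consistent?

No

The QC check starts at 3:05 PM − 493 min = 6:52 AM.
The QC check ends at 6:52 AM + 85 min = 8:17 AM.
Stage 2 starts at 8:17 AM + 120 min = 10:17 AM.
But stage 2 is also said to start at 10:07 AM — a 10-minute conflict.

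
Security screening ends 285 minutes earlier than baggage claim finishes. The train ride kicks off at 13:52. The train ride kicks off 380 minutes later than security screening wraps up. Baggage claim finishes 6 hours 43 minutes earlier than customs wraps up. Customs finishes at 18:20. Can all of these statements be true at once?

No

Baggage claim ends at 18:20 − 403 min = 11:37.
Security screening ends at 11:37 − 285 min = 06:52.
The train ride starts at 06:52 + 380 min = 13:12.
But the train ride is also said to start at 13:52 — a 40-minute conflict.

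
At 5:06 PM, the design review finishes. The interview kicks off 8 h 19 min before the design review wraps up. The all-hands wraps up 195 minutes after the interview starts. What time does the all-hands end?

12:02 PM

The interview starts at 5:06 PM − 499 min = 8:47 AM.
The all-hands ends at 8:47 AM + 195 min = 12:02 PM.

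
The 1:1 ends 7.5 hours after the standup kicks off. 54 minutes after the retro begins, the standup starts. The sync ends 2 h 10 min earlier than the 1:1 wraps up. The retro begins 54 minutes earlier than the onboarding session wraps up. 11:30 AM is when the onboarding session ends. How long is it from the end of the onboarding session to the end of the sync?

5 hours 20 minutes

The retro starts at 11:30 AM − 54 min = 10:36 AM.
The standup starts at 10:36 AM + 54 min = 11:30 AM.
The 1:1 ends at 11:30 AM + 450 min = 7:00 PM.
The sync ends at 7:00 PM − 130 min = 4:50 PM.
From 11:30 AM to 4:50 PM is 5 hours 20 minutes.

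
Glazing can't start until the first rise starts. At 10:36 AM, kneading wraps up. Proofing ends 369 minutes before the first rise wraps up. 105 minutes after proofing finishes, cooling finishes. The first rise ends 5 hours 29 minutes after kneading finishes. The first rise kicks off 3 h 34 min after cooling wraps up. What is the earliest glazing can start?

3:15 PM

The first rise ends at 10:36 AM + 329 min = 4:05 PM.
Proofing ends at 4:05 PM − 369 min = 9:56 AM.
Cooling ends at 9:56 AM + 105 min = 11:41 AM.
The first rise starts at 11:41 AM + 214 min = 3:15 PM.
Glazing is bounded by the first rise, so the earliest it can start is 3:15 PM.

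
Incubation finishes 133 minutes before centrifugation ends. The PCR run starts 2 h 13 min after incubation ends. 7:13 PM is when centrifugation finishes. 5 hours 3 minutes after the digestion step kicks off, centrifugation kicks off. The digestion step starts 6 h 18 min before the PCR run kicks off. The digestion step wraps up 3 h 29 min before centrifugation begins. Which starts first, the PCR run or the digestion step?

Incubation ends at 7:13 PM − 133 min = 5:00 PM.
The PCR run starts at 5:00 PM + 133 min = 7:13 PM.
The digestion step starts at 7:13 PM − 378 min = 12:55 PM.
The PCR run starts at 7:13 PM and the digestion step starts at 12:55 PM, so the digestion step is first.

the digestion step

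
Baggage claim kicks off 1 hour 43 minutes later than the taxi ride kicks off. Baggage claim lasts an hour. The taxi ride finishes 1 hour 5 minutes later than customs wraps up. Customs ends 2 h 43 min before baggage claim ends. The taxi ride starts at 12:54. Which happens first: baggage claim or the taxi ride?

the taxi ride

Baggage claim starts at 12:54 + 103 min = 14:37.
Baggage claim starts at 14:37 and the taxi ride starts at 12:54, so the taxi ride is first.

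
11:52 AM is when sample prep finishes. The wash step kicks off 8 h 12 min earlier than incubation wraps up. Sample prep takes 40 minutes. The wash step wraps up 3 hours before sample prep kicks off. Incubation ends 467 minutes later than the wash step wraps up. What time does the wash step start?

7:47 AM

Sample prep starts at 11:52 AM − 40 min = 11:12 AM.
The wash step ends at 11:12 AM − 180 min = 8:12 AM.
Incubation ends at 8:12 AM + 467 min = 3:59 PM.
The wash step starts at 3:59 PM − 492 min = 7:47 AM.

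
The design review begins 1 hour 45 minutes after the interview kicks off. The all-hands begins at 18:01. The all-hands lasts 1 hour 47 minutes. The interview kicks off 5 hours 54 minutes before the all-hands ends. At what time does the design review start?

The all-hands ends at 18:01 + 107 min = 19:48.
The interview starts at 19:48 − 354 min = 13:54.
The design review starts at 13:54 + 105 min = 15:39.

15:39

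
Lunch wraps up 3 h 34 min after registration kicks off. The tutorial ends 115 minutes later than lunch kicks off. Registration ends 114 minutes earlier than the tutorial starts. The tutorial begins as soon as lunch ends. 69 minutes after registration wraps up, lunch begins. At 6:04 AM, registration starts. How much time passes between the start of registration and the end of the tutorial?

Lunch ends at 6:04 AM + 214 min = 9:38 AM.
So the tutorial starts at 9:38 AM.
Registration ends at 9:38 AM − 114 min = 7:44 AM.
Lunch starts at 7:44 AM + 69 min = 8:53 AM.
The tutorial ends at 8:53 AM + 115 min = 10:48 AM.
From 6:04 AM to 10:48 AM is 4 h 44 min.

4 h 44 min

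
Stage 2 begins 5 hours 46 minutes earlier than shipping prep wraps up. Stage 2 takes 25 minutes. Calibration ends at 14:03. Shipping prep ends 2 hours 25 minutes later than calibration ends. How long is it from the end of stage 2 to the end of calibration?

2 h 56 min

Shipping prep ends at 14:03 + 145 min = 16:28.
Stage 2 starts at 16:28 − 346 min = 10:42.
Stage 2 ends at 10:42 + 25 min = 11:07.
From 11:07 to 14:03 is 2 h 56 min.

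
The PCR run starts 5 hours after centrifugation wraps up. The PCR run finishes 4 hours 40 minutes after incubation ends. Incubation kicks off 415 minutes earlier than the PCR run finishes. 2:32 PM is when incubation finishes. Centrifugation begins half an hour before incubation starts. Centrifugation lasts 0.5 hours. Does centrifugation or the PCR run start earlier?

The PCR run ends at 2:32 PM + 280 min = 7:12 PM.
Incubation starts at 7:12 PM − 415 min = 12:17 PM.
Centrifugation starts at 12:17 PM − 30 min = 11:47 AM.
Centrifugation ends at 11:47 AM + 30 min = 12:17 PM.
The PCR run starts at 12:17 PM + 300 min = 5:17 PM.
Centrifugation starts at 11:47 AM and the PCR run starts at 5:17 PM, so centrifugation is first.

centrifugation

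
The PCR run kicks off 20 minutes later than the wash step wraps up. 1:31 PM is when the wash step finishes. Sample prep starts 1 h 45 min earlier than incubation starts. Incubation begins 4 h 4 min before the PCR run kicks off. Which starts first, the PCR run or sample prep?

The PCR run starts at 1:31 PM + 20 min = 1:51 PM.
Incubation starts at 1:51 PM − 244 min = 9:47 AM.
Sample prep starts at 9:47 AM − 105 min = 8:02 AM.
The PCR run starts at 1:51 PM and sample prep starts at 8:02 AM, so sample prep is first.

sample prep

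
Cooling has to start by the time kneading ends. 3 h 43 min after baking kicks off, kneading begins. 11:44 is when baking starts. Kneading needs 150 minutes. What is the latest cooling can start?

17:57

Kneading starts at 11:44 + 223 min = 15:27.
Kneading ends at 15:27 + 150 min = 17:57.
Cooling is bounded by kneading, so the latest it can start is 17:57.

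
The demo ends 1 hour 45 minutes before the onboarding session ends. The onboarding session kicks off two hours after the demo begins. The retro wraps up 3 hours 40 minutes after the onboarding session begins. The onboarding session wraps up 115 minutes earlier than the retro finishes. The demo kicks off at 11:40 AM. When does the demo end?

The onboarding session starts at 11:40 AM + 120 min = 1:40 PM.
The retro ends at 1:40 PM + 220 min = 5:20 PM.
The onboarding session ends at 5:20 PM − 115 min = 3:25 PM.
The demo ends at 3:25 PM − 105 min = 1:40 PM.

1:40 PM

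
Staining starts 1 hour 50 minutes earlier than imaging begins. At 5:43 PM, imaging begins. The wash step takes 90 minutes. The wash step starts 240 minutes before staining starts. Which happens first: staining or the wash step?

Staining starts at 5:43 PM − 110 min = 3:53 PM.
The wash step starts at 3:53 PM − 240 min = 11:53 AM.
Staining starts at 3:53 PM and the wash step starts at 11:53 AM, so the wash step is first.

the wash step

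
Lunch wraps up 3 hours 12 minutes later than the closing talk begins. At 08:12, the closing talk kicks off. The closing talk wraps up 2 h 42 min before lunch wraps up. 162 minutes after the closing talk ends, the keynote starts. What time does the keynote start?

11:24

Lunch ends at 08:12 + 192 min = 11:24.
The closing talk ends at 11:24 − 162 min = 08:42.
The keynote starts at 08:42 + 162 min = 11:24.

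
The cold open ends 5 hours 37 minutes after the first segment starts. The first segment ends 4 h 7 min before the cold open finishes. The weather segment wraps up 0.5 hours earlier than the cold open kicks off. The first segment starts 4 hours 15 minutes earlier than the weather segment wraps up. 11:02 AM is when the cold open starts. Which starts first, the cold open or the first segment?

The weather segment ends at 11:02 AM − 30 min = 10:32 AM.
The first segment starts at 10:32 AM − 255 min = 6:17 AM.
The cold open starts at 11:02 AM and the first segment starts at 6:17 AM, so the first segment is first.

the first segment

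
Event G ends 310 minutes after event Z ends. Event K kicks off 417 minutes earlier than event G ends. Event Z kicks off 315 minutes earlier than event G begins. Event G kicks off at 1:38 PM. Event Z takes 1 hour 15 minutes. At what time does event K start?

Event Z starts at 1:38 PM − 315 min = 8:23 AM.
Event Z ends at 8:23 AM + 75 min = 9:38 AM.
Event G ends at 9:38 AM + 310 min = 2:48 PM.
Event K starts at 2:48 PM − 417 min = 7:51 AM.

7:51 AM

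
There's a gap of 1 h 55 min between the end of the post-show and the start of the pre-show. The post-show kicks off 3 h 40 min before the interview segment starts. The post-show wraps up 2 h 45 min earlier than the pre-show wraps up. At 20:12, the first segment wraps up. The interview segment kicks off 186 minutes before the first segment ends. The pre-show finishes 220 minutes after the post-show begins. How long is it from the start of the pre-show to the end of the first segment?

3 h 56 min

The interview segment starts at 20:12 − 186 min = 17:06.
The post-show starts at 17:06 − 220 min = 13:26.
The pre-show ends at 13:26 + 220 min = 17:06.
The post-show ends at 17:06 − 165 min = 14:21.
The pre-show starts at 14:21 + 115 min = 16:16.
From 16:16 to 20:12 is 3 h 56 min.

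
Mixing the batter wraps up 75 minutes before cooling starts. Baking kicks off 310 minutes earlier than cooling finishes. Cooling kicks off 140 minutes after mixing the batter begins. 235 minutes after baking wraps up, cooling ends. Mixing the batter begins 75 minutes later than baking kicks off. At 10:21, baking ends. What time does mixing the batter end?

Cooling ends at 10:21 + 235 min = 14:16.
Baking starts at 14:16 − 310 min = 09:06.
Mixing the batter starts at 09:06 + 75 min = 10:21.
Cooling starts at 10:21 + 140 min = 12:41.
Mixing the batter ends at 12:41 − 75 min = 11:26.

11:26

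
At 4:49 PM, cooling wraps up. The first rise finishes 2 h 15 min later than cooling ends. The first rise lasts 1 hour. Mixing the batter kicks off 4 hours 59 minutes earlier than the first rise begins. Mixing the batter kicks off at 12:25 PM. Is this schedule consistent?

The first rise ends at 4:49 PM + 135 min = 7:04 PM.
The first rise starts at 7:04 PM − 60 min = 6:04 PM.
Mixing the batter starts at 6:04 PM − 299 min = 1:05 PM.
But mixing the batter is also said to start at 12:25 PM — a 40-minute conflict.

No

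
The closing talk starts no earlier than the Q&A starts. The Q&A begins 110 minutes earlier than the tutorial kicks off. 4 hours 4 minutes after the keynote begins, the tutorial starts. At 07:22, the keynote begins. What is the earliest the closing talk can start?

09:36

The tutorial starts at 07:22 + 244 min = 11:26.
The Q&A starts at 11:26 − 110 min = 09:36.
The closing talk is bounded by the Q&A, so the earliest it can start is 09:36.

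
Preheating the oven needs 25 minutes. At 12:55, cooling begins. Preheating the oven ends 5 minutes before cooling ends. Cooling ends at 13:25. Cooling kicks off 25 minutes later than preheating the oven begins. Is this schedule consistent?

Preheating the oven ends at 13:25 − 5 min = 13:20.
Preheating the oven starts at 13:20 − 25 min = 12:55.
Cooling starts at 12:55 + 25 min = 13:20.
But cooling is also said to start at 12:55 — a 25-minute conflict.

No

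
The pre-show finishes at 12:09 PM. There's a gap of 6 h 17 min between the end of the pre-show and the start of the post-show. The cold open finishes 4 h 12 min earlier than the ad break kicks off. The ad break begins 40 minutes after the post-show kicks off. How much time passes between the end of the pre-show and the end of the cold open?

2 h 45 min

The post-show starts at 12:09 PM + 377 min = 6:26 PM.
The ad break starts at 6:26 PM + 40 min = 7:06 PM.
The cold open ends at 7:06 PM − 252 min = 2:54 PM.
From 12:09 PM to 2:54 PM is 2 h 45 min.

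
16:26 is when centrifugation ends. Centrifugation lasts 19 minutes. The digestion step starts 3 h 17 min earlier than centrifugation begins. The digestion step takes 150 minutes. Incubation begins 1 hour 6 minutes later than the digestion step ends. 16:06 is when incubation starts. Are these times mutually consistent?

No

Centrifugation starts at 16:26 − 19 min = 16:07.
The digestion step starts at 16:07 − 197 min = 12:50.
The digestion step ends at 12:50 + 150 min = 15:20.
Incubation starts at 15:20 + 66 min = 16:26.
But incubation is also said to start at 16:06 — a 20-minute conflict.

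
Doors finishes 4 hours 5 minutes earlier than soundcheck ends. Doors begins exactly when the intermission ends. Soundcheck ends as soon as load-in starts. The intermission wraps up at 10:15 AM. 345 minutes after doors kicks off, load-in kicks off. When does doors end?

11:55 AM

Doors starts at 10:15 AM.
Load-in starts at 10:15 AM + 345 min = 4:00 PM.
So soundcheck ends at 4:00 PM.
Doors ends at 4:00 PM − 245 min = 11:55 AM.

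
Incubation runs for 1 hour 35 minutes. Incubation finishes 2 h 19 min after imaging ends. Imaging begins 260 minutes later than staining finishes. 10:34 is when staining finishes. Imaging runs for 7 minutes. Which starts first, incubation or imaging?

imaging

Imaging starts at 10:34 + 260 min = 14:54.
Imaging ends at 14:54 + 7 min = 15:01.
Incubation ends at 15:01 + 139 min = 17:20.
Incubation starts at 17:20 − 95 min = 15:45.
Incubation starts at 15:45 and imaging starts at 14:54, so imaging is first.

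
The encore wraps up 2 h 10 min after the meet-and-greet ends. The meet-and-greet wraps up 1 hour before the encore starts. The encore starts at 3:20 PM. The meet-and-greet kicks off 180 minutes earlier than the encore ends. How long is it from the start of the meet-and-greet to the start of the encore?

110 minutes

The meet-and-greet ends at 3:20 PM − 60 min = 2:20 PM.
The encore ends at 2:20 PM + 130 min = 4:30 PM.
The meet-and-greet starts at 4:30 PM − 180 min = 1:30 PM.
From 1:30 PM to 3:20 PM is 110 minutes.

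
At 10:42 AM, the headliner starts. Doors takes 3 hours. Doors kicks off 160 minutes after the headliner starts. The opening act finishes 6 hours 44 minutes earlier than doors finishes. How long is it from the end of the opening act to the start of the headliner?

64 minutes

Doors starts at 10:42 AM + 160 min = 1:22 PM.
Doors ends at 1:22 PM + 180 min = 4:22 PM.
The opening act ends at 4:22 PM − 404 min = 9:38 AM.
From 9:38 AM to 10:42 AM is 64 minutes.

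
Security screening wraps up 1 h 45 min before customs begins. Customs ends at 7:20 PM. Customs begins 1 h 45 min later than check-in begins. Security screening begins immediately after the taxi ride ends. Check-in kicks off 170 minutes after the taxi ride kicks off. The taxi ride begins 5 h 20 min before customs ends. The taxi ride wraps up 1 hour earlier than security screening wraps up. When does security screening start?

3:50 PM

The taxi ride starts at 7:20 PM − 320 min = 2:00 PM.
Check-in starts at 2:00 PM + 170 min = 4:50 PM.
Customs starts at 4:50 PM + 105 min = 6:35 PM.
Security screening ends at 6:35 PM − 105 min = 4:50 PM.
The taxi ride ends at 4:50 PM − 60 min = 3:50 PM.
So security screening starts at 3:50 PM.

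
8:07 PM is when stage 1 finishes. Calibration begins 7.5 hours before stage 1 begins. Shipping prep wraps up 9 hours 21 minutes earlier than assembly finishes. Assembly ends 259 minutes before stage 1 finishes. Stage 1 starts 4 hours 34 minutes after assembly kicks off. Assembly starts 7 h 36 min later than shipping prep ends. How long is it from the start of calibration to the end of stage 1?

Assembly ends at 8:07 PM − 259 min = 3:48 PM.
Shipping prep ends at 3:48 PM − 561 min = 6:27 AM.
Assembly starts at 6:27 AM + 456 min = 2:03 PM.
Stage 1 starts at 2:03 PM + 274 min = 6:37 PM.
Calibration starts at 6:37 PM − 450 min = 11:07 AM.
From 11:07 AM to 8:07 PM is 540 minutes.

540 minutes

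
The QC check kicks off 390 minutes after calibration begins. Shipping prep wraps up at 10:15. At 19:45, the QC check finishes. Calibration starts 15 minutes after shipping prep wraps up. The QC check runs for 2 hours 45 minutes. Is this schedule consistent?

Yes

Calibration starts at 10:15 + 15 min = 10:30.
The QC check starts at 10:30 + 390 min = 17:00.
The QC check ends at 17:00 + 165 min = 19:45.
That matches the stated 19:45, so the schedule is consistent.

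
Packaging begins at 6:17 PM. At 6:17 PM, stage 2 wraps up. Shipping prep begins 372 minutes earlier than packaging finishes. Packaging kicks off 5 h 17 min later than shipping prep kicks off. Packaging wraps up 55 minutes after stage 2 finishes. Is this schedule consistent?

Yes

Packaging ends at 6:17 PM + 55 min = 7:12 PM.
Shipping prep starts at 7:12 PM − 372 min = 1:00 PM.
Packaging starts at 1:00 PM + 317 min = 6:17 PM.
That matches the stated 6:17 PM, so the schedule is consistent.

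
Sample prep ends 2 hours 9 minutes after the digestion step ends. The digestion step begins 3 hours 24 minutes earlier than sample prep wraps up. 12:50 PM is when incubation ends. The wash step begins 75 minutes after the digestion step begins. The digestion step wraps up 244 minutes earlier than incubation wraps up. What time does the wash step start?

8:46 AM

The digestion step ends at 12:50 PM − 244 min = 8:46 AM.
Sample prep ends at 8:46 AM + 129 min = 10:55 AM.
The digestion step starts at 10:55 AM − 204 min = 7:31 AM.
The wash step starts at 7:31 AM + 75 min = 8:46 AM.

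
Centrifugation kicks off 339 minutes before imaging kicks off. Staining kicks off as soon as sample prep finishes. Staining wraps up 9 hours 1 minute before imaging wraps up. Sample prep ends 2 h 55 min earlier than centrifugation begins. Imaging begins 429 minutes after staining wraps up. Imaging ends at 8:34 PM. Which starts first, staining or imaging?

Staining ends at 8:34 PM − 541 min = 11:33 AM.
Imaging starts at 11:33 AM + 429 min = 6:42 PM.
Centrifugation starts at 6:42 PM − 339 min = 1:03 PM.
Sample prep ends at 1:03 PM − 175 min = 10:08 AM.
So staining starts at 10:08 AM.
Staining starts at 10:08 AM and imaging starts at 6:42 PM, so staining is first.

staining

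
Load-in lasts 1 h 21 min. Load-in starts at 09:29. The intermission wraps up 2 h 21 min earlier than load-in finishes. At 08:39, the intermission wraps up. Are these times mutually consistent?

Load-in ends at 09:29 + 81 min = 10:50.
The intermission ends at 10:50 − 141 min = 08:29.
But the intermission is also said to end at 08:39 — a 10-minute conflict.

No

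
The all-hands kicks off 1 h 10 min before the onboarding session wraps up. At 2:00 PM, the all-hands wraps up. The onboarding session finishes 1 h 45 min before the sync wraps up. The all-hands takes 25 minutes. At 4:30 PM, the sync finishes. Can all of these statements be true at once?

Yes

The onboarding session ends at 4:30 PM − 105 min = 2:45 PM.
The all-hands starts at 2:45 PM − 70 min = 1:35 PM.
The all-hands ends at 1:35 PM + 25 min = 2:00 PM.
That matches the stated 2:00 PM, so the schedule is consistent.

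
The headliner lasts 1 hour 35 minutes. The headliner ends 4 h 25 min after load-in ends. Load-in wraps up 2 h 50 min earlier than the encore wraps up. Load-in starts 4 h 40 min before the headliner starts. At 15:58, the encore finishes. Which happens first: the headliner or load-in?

Load-in ends at 15:58 − 170 min = 13:08.
The headliner ends at 13:08 + 265 min = 17:33.
The headliner starts at 17:33 − 95 min = 15:58.
Load-in starts at 15:58 − 280 min = 11:18.
The headliner starts at 15:58 and load-in starts at 11:18, so load-in is first.

load-in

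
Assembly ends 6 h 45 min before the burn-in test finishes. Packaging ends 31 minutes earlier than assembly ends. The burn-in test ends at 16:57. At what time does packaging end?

09:41

Assembly ends at 16:57 − 405 min = 10:12.
Packaging ends at 10:12 − 31 min = 09:41.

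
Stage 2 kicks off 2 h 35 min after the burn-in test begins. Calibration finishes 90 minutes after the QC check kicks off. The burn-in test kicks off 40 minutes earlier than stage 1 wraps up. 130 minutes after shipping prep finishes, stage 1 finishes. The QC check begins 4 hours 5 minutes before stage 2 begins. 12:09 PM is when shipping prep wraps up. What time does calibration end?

1:39 PM

Stage 1 ends at 12:09 PM + 130 min = 2:19 PM.
The burn-in test starts at 2:19 PM − 40 min = 1:39 PM.
Stage 2 starts at 1:39 PM + 155 min = 4:14 PM.
The QC check starts at 4:14 PM − 245 min = 12:09 PM.
Calibration ends at 12:09 PM + 90 min = 1:39 PM.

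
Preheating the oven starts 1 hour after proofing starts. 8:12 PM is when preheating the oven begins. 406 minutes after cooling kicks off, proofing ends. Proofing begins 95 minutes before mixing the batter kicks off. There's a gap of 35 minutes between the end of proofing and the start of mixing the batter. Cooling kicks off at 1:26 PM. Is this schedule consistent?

Yes

Proofing ends at 1:26 PM + 406 min = 8:12 PM.
Mixing the batter starts at 8:12 PM + 35 min = 8:47 PM.
Proofing starts at 8:47 PM − 95 min = 7:12 PM.
Preheating the oven starts at 7:12 PM + 60 min = 8:12 PM.
That matches the stated 8:12 PM, so the schedule is consistent.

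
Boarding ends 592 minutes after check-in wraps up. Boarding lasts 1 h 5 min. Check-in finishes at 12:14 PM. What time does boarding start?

Boarding ends at 12:14 PM + 592 min = 10:06 PM.
Boarding starts at 10:06 PM − 65 min = 9:01 PM.

9:01 PM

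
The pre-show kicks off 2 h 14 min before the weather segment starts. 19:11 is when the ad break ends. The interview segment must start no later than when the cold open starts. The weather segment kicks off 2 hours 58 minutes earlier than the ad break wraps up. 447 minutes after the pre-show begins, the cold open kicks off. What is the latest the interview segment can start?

The weather segment starts at 19:11 − 178 min = 16:13.
The pre-show starts at 16:13 − 134 min = 13:59.
The cold open starts at 13:59 + 447 min = 21:26.
The interview segment is bounded by the cold open, so the latest it can start is 21:26.

21:26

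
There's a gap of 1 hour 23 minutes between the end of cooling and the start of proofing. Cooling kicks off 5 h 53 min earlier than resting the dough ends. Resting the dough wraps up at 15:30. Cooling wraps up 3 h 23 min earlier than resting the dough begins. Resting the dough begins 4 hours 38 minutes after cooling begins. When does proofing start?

Cooling starts at 15:30 − 353 min = 09:37.
Resting the dough starts at 09:37 + 278 min = 14:15.
Cooling ends at 14:15 − 203 min = 10:52.
Proofing starts at 10:52 + 83 min = 12:15.

12:15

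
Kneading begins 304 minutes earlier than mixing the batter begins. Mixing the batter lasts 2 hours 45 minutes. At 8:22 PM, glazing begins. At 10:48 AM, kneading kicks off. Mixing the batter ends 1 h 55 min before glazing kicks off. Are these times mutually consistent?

Mixing the batter ends at 8:22 PM − 115 min = 6:27 PM.
Mixing the batter starts at 6:27 PM − 165 min = 3:42 PM.
Kneading starts at 3:42 PM − 304 min = 10:38 AM.
But kneading is also said to start at 10:48 AM — a 10-minute conflict.

No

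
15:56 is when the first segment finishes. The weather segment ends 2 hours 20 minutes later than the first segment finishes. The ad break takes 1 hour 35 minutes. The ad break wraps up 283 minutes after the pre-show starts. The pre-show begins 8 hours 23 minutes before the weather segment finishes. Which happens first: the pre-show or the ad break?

The weather segment ends at 15:56 + 140 min = 18:16.
The pre-show starts at 18:16 − 503 min = 09:53.
The ad break ends at 09:53 + 283 min = 14:36.
The ad break starts at 14:36 − 95 min = 13:01.
The pre-show starts at 09:53 and the ad break starts at 13:01, so the pre-show is first.

the pre-show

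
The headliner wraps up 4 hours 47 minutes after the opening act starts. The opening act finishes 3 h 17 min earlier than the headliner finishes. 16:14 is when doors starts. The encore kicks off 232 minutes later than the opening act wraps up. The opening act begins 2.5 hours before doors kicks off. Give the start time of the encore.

19:06

The opening act starts at 16:14 − 150 min = 13:44.
The headliner ends at 13:44 + 287 min = 18:31.
The opening act ends at 18:31 − 197 min = 15:14.
The encore starts at 15:14 + 232 min = 19:06.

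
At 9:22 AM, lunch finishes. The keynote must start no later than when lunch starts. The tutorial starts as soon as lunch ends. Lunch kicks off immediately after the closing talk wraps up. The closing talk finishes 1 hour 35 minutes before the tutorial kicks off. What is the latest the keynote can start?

The tutorial starts at 9:22 AM.
The closing talk ends at 9:22 AM − 95 min = 7:47 AM.
So lunch starts at 7:47 AM.
The keynote is bounded by lunch, so the latest it can start is 7:47 AM.

7:47 AM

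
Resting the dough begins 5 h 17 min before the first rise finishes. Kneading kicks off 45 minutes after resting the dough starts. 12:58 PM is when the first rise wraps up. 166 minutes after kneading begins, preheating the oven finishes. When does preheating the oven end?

Resting the dough starts at 12:58 PM − 317 min = 7:41 AM.
Kneading starts at 7:41 AM + 45 min = 8:26 AM.
Preheating the oven ends at 8:26 AM + 166 min = 11:12 AM.

11:12 AM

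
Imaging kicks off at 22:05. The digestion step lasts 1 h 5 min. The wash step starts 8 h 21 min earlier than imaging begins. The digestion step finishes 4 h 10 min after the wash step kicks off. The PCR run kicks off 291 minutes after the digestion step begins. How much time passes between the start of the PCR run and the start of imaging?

25 minutes

The wash step starts at 22:05 − 501 min = 13:44.
The digestion step ends at 13:44 + 250 min = 17:54.
The digestion step starts at 17:54 − 65 min = 16:49.
The PCR run starts at 16:49 + 291 min = 21:40.
From 21:40 to 22:05 is 25 minutes.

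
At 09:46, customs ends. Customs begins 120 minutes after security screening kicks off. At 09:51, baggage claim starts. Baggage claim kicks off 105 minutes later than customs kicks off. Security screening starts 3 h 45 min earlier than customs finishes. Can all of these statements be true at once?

Security screening starts at 09:46 − 225 min = 06:01.
Customs starts at 06:01 + 120 min = 08:01.
Baggage claim starts at 08:01 + 105 min = 09:46.
But baggage claim is also said to start at 09:51 — a 5-minute conflict.

No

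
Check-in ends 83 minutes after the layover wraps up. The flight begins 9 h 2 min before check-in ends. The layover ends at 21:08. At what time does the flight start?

13:29

Check-in ends at 21:08 + 83 min = 22:31.
The flight starts at 22:31 − 542 min = 13:29.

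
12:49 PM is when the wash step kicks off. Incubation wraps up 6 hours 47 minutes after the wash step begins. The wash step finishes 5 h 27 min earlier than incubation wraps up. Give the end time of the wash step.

Incubation ends at 12:49 PM + 407 min = 7:36 PM.
The wash step ends at 7:36 PM − 327 min = 2:09 PM.

2:09 PM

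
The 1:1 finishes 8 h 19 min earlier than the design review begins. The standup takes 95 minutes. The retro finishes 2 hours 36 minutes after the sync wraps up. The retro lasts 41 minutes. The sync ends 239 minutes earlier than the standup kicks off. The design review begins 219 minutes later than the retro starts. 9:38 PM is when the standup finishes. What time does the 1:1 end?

1:19 PM

The standup starts at 9:38 PM − 95 min = 8:03 PM.
The sync ends at 8:03 PM − 239 min = 4:04 PM.
The retro ends at 4:04 PM + 156 min = 6:40 PM.
The retro starts at 6:40 PM − 41 min = 5:59 PM.
The design review starts at 5:59 PM + 219 min = 9:38 PM.
The 1:1 ends at 9:38 PM − 499 min = 1:19 PM.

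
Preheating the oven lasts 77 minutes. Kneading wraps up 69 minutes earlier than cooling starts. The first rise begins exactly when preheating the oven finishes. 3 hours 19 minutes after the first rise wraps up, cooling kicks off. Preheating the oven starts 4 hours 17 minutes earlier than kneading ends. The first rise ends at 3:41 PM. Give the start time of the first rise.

2:51 PM

Cooling starts at 3:41 PM + 199 min = 7:00 PM.
Kneading ends at 7:00 PM − 69 min = 5:51 PM.
Preheating the oven starts at 5:51 PM − 257 min = 1:34 PM.
Preheating the oven ends at 1:34 PM + 77 min = 2:51 PM.
So the first rise starts at 2:51 PM.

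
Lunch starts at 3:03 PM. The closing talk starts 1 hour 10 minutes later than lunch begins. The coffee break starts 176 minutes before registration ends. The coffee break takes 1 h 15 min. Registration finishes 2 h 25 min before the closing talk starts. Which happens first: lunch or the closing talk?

lunch

The closing talk starts at 3:03 PM + 70 min = 4:13 PM.
Lunch starts at 3:03 PM and the closing talk starts at 4:13 PM, so lunch is first.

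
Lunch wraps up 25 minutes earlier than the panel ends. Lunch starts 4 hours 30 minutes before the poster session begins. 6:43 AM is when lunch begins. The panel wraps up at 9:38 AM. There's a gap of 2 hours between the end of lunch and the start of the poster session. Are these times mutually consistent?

Yes

Lunch ends at 9:38 AM − 25 min = 9:13 AM.
The poster session starts at 9:13 AM + 120 min = 11:13 AM.
Lunch starts at 11:13 AM − 270 min = 6:43 AM.
That matches the stated 6:43 AM, so the schedule is consistent.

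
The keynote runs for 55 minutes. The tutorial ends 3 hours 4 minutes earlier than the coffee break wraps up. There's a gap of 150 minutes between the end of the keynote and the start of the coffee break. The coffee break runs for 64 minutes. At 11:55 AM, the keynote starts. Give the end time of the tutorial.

1:20 PM

The keynote ends at 11:55 AM + 55 min = 12:50 PM.
The coffee break starts at 12:50 PM + 150 min = 3:20 PM.
The coffee break ends at 3:20 PM + 64 min = 4:24 PM.
The tutorial ends at 4:24 PM − 184 min = 1:20 PM.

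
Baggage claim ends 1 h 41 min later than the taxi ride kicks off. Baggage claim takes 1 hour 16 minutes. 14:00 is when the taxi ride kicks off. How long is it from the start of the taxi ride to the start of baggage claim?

25 minutes

Baggage claim ends at 14:00 + 101 min = 15:41.
Baggage claim starts at 15:41 − 76 min = 14:25.
From 14:00 to 14:25 is 25 minutes.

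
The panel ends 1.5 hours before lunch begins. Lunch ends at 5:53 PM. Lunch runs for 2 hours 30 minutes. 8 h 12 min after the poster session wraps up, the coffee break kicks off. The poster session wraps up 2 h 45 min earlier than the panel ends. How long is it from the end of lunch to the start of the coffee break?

Lunch starts at 5:53 PM − 150 min = 3:23 PM.
The panel ends at 3:23 PM − 90 min = 1:53 PM.
The poster session ends at 1:53 PM − 165 min = 11:08 AM.
The coffee break starts at 11:08 AM + 492 min = 7:20 PM.
From 5:53 PM to 7:20 PM is 1 hour 27 minutes.

1 hour 27 minutes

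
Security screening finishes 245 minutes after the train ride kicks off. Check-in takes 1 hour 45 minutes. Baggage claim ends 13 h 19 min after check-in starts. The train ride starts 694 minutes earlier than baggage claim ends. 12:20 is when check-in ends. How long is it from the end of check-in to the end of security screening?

Check-in starts at 12:20 − 105 min = 10:35.
Baggage claim ends at 10:35 + 799 min = 23:54.
The train ride starts at 23:54 − 694 min = 12:20.
Security screening ends at 12:20 + 245 min = 16:25.
From 12:20 to 16:25 is 4 hours 5 minutes.

4 hours 5 minutes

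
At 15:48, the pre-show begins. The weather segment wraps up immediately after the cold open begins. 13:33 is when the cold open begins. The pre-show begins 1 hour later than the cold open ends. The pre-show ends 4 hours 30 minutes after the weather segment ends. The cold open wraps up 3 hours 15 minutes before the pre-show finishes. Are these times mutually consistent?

The weather segment ends at 13:33.
The pre-show ends at 13:33 + 270 min = 18:03.
The cold open ends at 18:03 − 195 min = 14:48.
The pre-show starts at 14:48 + 60 min = 15:48.
That matches the stated 15:48, so the schedule is consistent.

Yes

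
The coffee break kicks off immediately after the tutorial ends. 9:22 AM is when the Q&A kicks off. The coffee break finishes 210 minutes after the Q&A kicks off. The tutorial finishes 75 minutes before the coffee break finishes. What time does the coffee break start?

11:37 AM

The coffee break ends at 9:22 AM + 210 min = 12:52 PM.
The tutorial ends at 12:52 PM − 75 min = 11:37 AM.
So the coffee break starts at 11:37 AM.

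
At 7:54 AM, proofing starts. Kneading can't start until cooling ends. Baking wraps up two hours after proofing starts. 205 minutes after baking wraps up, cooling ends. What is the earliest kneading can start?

Baking ends at 7:54 AM + 120 min = 9:54 AM.
Cooling ends at 9:54 AM + 205 min = 1:19 PM.
Kneading is bounded by cooling, so the earliest it can start is 1:19 PM.

1:19 PM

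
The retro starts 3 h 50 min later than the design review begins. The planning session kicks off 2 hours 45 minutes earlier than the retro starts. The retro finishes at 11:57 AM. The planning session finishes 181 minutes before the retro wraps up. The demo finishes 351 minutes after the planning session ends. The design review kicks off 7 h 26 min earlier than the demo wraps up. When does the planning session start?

The planning session ends at 11:57 AM − 181 min = 8:56 AM.
The demo ends at 8:56 AM + 351 min = 2:47 PM.
The design review starts at 2:47 PM − 446 min = 7:21 AM.
The retro starts at 7:21 AM + 230 min = 11:11 AM.
The planning session starts at 11:11 AM − 165 min = 8:26 AM.

8:26 AM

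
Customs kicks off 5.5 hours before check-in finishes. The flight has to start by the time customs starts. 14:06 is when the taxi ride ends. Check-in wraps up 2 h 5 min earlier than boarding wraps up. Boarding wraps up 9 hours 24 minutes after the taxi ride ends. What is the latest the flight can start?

Boarding ends at 14:06 + 564 min = 23:30.
Check-in ends at 23:30 − 125 min = 21:25.
Customs starts at 21:25 − 330 min = 15:55.
The flight is bounded by customs, so the latest it can start is 15:55.

15:55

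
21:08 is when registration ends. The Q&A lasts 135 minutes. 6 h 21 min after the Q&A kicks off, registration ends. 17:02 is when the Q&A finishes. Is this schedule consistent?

The Q&A starts at 17:02 − 135 min = 14:47.
Registration ends at 14:47 + 381 min = 21:08.
That matches the stated 21:08, so the schedule is consistent.

Yes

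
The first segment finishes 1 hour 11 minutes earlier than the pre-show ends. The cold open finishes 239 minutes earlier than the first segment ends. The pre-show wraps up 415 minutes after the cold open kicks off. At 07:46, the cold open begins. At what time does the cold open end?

The pre-show ends at 07:46 + 415 min = 14:41.
The first segment ends at 14:41 − 71 min = 13:30.
The cold open ends at 13:30 − 239 min = 09:31.

09:31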